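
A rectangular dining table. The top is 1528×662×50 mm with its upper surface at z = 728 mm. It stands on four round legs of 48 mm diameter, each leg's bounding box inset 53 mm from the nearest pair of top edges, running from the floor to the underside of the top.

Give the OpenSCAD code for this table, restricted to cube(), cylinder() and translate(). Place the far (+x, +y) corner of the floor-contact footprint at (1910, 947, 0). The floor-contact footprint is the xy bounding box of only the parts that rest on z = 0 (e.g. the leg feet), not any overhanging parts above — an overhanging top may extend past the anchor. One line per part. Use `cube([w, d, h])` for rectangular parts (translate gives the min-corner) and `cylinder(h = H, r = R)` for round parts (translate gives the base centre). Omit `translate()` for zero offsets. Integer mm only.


translate([435, 338, 678]) cube([1528, 662, 50]);
translate([512, 415, 0]) cylinder(h = 678, r = 24);
translate([1886, 415, 0]) cylinder(h = 678, r = 24);
translate([512, 923, 0]) cylinder(h = 678, r = 24);
translate([1886, 923, 0]) cylinder(h = 678, r = 24);


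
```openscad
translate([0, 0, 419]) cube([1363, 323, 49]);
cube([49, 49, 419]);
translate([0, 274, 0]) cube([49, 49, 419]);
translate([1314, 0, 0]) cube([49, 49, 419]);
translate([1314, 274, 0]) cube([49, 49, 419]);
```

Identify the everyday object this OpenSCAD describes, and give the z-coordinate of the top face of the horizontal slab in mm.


A bench. The seat-top height is 468 mm.

A long slab on four corner posts — a bench. The slab sits at z = 419 with thickness 49, so the top is 419 + 49 = 468 mm.


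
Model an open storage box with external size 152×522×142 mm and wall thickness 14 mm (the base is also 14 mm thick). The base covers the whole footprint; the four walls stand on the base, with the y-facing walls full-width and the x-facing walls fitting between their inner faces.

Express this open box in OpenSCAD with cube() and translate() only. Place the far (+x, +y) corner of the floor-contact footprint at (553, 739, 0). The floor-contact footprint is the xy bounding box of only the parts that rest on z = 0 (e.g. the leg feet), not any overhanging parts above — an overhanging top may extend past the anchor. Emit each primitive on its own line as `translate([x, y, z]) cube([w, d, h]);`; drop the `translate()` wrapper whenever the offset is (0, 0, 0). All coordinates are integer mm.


translate([401, 217, 0]) cube([152, 522, 14]);
translate([401, 217, 14]) cube([152, 14, 128]);
translate([401, 725, 14]) cube([152, 14, 128]);
translate([401, 231, 14]) cube([14, 494, 128]);
translate([539, 231, 14]) cube([14, 494, 128]);


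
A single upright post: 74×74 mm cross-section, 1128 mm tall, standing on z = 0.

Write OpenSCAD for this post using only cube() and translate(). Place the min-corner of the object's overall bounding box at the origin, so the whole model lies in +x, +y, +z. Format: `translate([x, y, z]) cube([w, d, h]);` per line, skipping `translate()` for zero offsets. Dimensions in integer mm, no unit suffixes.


cube([74, 74, 1128]);


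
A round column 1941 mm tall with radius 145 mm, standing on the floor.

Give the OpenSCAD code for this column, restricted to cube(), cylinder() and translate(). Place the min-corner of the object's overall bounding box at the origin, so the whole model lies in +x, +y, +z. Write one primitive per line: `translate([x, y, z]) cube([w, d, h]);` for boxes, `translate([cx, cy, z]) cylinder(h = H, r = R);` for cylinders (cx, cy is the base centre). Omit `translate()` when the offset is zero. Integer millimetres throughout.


translate([145, 145, 0]) cylinder(h = 1941, r = 145);


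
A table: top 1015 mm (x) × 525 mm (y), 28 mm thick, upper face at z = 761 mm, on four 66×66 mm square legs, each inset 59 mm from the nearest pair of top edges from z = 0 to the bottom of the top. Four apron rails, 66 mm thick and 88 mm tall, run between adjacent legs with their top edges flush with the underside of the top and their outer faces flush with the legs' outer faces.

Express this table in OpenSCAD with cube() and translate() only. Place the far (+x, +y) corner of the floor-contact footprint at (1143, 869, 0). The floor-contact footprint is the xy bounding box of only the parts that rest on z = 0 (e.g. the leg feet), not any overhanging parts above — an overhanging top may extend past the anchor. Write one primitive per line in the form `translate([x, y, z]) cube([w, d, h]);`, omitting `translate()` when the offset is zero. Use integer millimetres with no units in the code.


translate([187, 403, 733]) cube([1015, 525, 28]);
translate([246, 462, 0]) cube([66, 66, 733]);
translate([1077, 462, 0]) cube([66, 66, 733]);
translate([246, 803, 0]) cube([66, 66, 733]);
translate([1077, 803, 0]) cube([66, 66, 733]);
translate([312, 462, 645]) cube([765, 66, 88]);
translate([312, 803, 645]) cube([765, 66, 88]);
translate([246, 528, 645]) cube([66, 275, 88]);
translate([1077, 528, 645]) cube([66, 275, 88]);


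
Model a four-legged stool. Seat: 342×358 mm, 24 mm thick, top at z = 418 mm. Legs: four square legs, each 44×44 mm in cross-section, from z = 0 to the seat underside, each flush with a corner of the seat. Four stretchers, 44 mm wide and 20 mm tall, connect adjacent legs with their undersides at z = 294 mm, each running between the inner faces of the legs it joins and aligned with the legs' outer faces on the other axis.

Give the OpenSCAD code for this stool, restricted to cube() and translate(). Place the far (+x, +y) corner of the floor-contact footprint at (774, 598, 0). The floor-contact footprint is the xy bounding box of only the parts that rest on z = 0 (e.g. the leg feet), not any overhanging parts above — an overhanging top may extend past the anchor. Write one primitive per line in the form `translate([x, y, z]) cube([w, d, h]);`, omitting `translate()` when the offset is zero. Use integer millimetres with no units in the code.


translate([432, 240, 394]) cube([342, 358, 24]);
translate([432, 240, 0]) cube([44, 44, 394]);
translate([730, 240, 0]) cube([44, 44, 394]);
translate([432, 554, 0]) cube([44, 44, 394]);
translate([730, 554, 0]) cube([44, 44, 394]);
translate([476, 240, 294]) cube([254, 44, 20]);
translate([476, 554, 294]) cube([254, 44, 20]);
translate([432, 284, 294]) cube([44, 270, 20]);
translate([730, 284, 294]) cube([44, 270, 20]);


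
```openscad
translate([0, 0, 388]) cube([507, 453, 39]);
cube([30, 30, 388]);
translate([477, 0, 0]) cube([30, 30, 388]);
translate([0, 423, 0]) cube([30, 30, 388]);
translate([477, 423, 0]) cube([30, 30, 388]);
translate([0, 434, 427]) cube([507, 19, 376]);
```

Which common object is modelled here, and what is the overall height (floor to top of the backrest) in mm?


A chair. The overall height is 803 mm.

A slab on four corner posts with a tall panel at the back — a chair. The seat slab sits at z = 388 with thickness 39, and the 376 mm backrest starts at the seat top, so the overall height is 388 + 39 + 376 = 803 mm.


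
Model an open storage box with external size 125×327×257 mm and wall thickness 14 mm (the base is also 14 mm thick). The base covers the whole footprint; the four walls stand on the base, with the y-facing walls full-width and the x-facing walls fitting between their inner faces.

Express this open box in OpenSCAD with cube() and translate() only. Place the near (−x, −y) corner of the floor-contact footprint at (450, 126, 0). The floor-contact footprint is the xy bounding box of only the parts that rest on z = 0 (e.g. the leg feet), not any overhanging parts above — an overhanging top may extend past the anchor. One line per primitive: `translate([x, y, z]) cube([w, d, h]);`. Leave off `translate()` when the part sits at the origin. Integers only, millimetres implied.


translate([450, 126, 0]) cube([125, 327, 14]);
translate([450, 126, 14]) cube([125, 14, 243]);
translate([450, 439, 14]) cube([125, 14, 243]);
translate([450, 140, 14]) cube([14, 299, 243]);
translate([561, 140, 14]) cube([14, 299, 243]);


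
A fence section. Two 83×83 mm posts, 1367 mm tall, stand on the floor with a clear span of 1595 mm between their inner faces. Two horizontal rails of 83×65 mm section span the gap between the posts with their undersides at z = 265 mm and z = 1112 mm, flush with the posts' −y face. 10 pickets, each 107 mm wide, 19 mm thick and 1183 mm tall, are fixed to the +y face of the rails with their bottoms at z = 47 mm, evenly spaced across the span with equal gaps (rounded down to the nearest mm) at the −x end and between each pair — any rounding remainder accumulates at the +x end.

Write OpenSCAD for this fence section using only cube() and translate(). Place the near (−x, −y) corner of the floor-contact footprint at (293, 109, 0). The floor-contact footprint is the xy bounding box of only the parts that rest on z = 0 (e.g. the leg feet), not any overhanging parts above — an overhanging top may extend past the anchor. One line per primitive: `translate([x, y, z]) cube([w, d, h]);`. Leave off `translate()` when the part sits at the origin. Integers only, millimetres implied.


translate([293, 109, 0]) cube([83, 83, 1367]);
translate([1971, 109, 0]) cube([83, 83, 1367]);
translate([376, 109, 265]) cube([1595, 83, 65]);
translate([376, 109, 1112]) cube([1595, 83, 65]);
translate([423, 192, 47]) cube([107, 19, 1183]);
translate([577, 192, 47]) cube([107, 19, 1183]);
translate([731, 192, 47]) cube([107, 19, 1183]);
translate([885, 192, 47]) cube([107, 19, 1183]);
translate([1039, 192, 47]) cube([107, 19, 1183]);
translate([1193, 192, 47]) cube([107, 19, 1183]);
translate([1347, 192, 47]) cube([107, 19, 1183]);
translate([1501, 192, 47]) cube([107, 19, 1183]);
translate([1655, 192, 47]) cube([107, 19, 1183]);
translate([1809, 192, 47]) cube([107, 19, 1183]);


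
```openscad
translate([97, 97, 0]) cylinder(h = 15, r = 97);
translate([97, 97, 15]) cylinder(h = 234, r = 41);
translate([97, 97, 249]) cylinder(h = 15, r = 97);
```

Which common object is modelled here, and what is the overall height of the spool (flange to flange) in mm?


A spool. The overall height is 264 mm.

Three coaxial cylinders, large–small–large — a spool. Two 15 mm flanges and a 234 mm core give 15 + 234 + 15 = 264 mm.


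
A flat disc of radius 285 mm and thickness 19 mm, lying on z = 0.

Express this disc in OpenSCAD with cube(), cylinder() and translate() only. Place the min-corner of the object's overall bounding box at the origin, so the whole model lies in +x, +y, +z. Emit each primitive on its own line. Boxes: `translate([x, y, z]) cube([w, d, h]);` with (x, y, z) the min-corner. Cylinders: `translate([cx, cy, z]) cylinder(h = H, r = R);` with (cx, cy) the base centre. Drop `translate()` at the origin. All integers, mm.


translate([285, 285, 0]) cylinder(h = 19, r = 285);


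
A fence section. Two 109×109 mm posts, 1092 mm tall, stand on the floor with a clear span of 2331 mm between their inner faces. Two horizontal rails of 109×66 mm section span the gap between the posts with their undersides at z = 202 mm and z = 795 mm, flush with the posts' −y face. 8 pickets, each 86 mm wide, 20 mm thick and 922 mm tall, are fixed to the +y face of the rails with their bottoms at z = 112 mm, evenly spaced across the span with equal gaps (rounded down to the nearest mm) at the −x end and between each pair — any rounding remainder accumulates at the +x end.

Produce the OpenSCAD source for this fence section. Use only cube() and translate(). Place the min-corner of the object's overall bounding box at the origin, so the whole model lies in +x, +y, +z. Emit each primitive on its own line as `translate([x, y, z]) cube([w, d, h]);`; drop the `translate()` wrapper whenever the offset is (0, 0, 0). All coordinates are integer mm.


cube([109, 109, 1092]);
translate([2440, 0, 0]) cube([109, 109, 1092]);
translate([109, 0, 202]) cube([2331, 109, 66]);
translate([109, 0, 795]) cube([2331, 109, 66]);
translate([291, 109, 112]) cube([86, 20, 922]);
translate([559, 109, 112]) cube([86, 20, 922]);
translate([827, 109, 112]) cube([86, 20, 922]);
translate([1095, 109, 112]) cube([86, 20, 922]);
translate([1363, 109, 112]) cube([86, 20, 922]);
translate([1631, 109, 112]) cube([86, 20, 922]);
translate([1899, 109, 112]) cube([86, 20, 922]);
translate([2167, 109, 112]) cube([86, 20, 922]);


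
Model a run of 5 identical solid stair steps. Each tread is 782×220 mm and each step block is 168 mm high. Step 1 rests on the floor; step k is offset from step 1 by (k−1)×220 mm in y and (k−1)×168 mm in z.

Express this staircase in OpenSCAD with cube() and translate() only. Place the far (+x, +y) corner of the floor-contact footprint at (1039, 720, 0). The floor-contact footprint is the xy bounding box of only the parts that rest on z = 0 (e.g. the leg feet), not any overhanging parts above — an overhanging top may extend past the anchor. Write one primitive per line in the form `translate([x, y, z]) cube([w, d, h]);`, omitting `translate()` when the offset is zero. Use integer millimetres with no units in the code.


translate([257, 500, 0]) cube([782, 220, 168]);
translate([257, 720, 168]) cube([782, 220, 168]);
translate([257, 940, 336]) cube([782, 220, 168]);
translate([257, 1160, 504]) cube([782, 220, 168]);
translate([257, 1380, 672]) cube([782, 220, 168]);


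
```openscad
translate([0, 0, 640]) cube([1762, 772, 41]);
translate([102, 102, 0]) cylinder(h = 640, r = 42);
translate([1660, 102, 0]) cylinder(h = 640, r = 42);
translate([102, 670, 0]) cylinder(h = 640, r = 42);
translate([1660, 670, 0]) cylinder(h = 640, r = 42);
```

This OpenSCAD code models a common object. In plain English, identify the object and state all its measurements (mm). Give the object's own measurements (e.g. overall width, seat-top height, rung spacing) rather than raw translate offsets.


A rectangular dining table. The top is 1762×772×41 mm with its upper surface at z = 681 mm. It stands on four round legs of 84 mm diameter, each leg's bounding box inset 60 mm from the nearest pair of top edges, running from the floor to the underside of the top.


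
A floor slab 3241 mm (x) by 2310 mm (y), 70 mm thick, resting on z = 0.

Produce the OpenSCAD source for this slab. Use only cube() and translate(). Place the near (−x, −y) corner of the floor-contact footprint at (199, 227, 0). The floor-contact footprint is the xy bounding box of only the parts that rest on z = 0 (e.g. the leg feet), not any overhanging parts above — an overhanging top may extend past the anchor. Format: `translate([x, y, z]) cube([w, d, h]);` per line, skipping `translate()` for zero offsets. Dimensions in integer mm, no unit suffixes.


translate([199, 227, 0]) cube([3241, 2310, 70]);


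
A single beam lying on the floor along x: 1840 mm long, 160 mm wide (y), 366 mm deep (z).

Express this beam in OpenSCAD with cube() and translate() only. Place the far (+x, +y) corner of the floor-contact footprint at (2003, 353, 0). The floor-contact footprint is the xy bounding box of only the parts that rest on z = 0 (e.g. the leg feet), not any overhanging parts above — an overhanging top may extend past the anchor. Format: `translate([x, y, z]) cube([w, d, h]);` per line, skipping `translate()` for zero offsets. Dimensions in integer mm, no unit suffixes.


translate([163, 193, 0]) cube([1840, 160, 366]);


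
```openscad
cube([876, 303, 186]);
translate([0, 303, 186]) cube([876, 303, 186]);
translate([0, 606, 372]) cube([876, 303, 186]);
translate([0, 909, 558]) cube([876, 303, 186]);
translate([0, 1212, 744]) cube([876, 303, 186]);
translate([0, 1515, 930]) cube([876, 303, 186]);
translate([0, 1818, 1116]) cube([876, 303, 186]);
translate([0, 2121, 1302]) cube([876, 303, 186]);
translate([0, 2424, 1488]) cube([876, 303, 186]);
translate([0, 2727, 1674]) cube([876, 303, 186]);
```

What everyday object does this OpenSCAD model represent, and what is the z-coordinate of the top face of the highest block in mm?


A staircase. The total rise is 1860 mm.

10 identical blocks, each offset up and back from the previous — a staircase. Each step is 186 mm tall and there are 10 of them, so the total rise is 10 × 186 = 1860 mm.


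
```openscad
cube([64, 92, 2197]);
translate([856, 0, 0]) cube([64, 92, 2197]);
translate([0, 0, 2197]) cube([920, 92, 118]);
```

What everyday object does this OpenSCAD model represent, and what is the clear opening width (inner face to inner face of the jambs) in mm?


A door frame. The clear opening width is 792 mm.

Two 2197 mm tall posts with a header on top — a door frame. The left jamb is 64 mm wide at x = 0; the right jamb starts at x = 856. The clear opening is 856 − 64 = 792 mm.


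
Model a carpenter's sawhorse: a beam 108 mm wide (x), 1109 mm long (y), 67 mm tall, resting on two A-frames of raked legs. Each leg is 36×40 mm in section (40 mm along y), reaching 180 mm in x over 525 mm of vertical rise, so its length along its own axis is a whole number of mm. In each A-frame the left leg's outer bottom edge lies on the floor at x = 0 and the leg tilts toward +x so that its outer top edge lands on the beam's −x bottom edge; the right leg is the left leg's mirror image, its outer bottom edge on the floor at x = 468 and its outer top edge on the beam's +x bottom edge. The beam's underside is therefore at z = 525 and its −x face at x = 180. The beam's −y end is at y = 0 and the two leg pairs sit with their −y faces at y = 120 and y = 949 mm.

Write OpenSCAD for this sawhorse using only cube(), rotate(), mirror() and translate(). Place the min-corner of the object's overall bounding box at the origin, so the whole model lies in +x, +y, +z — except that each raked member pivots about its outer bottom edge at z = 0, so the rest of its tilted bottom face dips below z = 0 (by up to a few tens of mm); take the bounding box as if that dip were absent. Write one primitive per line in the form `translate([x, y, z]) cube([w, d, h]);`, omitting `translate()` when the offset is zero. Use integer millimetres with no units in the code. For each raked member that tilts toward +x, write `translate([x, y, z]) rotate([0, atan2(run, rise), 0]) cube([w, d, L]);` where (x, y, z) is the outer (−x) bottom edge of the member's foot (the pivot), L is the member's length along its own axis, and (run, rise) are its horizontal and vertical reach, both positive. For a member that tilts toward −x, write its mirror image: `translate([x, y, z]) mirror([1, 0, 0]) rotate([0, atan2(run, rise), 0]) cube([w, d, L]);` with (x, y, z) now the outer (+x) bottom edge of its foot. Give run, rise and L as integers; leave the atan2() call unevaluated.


translate([180, 0, 525]) cube([108, 1109, 67]);
translate([0, 120, 0]) rotate([0, atan2(180, 525), 0]) cube([36, 40, 555]);
translate([468, 120, 0]) mirror([1, 0, 0]) rotate([0, atan2(180, 525), 0]) cube([36, 40, 555]);
translate([0, 949, 0]) rotate([0, atan2(180, 525), 0]) cube([36, 40, 555]);
translate([468, 949, 0]) mirror([1, 0, 0]) rotate([0, atan2(180, 525), 0]) cube([36, 40, 555]);


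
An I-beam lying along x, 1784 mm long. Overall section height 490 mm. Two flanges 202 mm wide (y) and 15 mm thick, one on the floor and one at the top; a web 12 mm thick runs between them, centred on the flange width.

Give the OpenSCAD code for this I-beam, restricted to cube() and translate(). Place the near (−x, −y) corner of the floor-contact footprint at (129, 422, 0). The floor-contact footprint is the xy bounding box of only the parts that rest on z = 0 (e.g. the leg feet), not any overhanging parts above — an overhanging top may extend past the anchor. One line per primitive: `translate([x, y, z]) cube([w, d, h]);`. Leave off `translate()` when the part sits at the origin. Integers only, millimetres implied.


translate([129, 422, 0]) cube([1784, 202, 15]);
translate([129, 517, 15]) cube([1784, 12, 460]);
translate([129, 422, 475]) cube([1784, 202, 15]);


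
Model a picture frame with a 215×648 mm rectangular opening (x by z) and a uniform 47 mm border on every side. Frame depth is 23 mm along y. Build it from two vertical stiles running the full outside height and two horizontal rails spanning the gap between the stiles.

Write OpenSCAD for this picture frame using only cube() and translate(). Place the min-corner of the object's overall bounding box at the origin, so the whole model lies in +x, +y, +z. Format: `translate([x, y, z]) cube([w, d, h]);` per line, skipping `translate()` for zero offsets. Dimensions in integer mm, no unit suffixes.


cube([47, 23, 742]);
translate([262, 0, 0]) cube([47, 23, 742]);
translate([47, 0, 0]) cube([215, 23, 47]);
translate([47, 0, 695]) cube([215, 23, 47]);


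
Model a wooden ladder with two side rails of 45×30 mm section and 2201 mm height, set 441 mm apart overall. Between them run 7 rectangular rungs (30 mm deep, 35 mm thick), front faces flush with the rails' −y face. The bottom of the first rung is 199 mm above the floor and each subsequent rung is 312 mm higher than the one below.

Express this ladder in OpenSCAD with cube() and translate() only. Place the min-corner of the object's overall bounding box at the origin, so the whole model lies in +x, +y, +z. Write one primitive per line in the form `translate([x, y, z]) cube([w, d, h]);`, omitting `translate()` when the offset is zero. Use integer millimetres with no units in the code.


cube([45, 30, 2201]);
translate([396, 0, 0]) cube([45, 30, 2201]);
translate([45, 0, 199]) cube([351, 30, 35]);
translate([45, 0, 511]) cube([351, 30, 35]);
translate([45, 0, 823]) cube([351, 30, 35]);
translate([45, 0, 1135]) cube([351, 30, 35]);
translate([45, 0, 1447]) cube([351, 30, 35]);
translate([45, 0, 1759]) cube([351, 30, 35]);
translate([45, 0, 2071]) cube([351, 30, 35]);


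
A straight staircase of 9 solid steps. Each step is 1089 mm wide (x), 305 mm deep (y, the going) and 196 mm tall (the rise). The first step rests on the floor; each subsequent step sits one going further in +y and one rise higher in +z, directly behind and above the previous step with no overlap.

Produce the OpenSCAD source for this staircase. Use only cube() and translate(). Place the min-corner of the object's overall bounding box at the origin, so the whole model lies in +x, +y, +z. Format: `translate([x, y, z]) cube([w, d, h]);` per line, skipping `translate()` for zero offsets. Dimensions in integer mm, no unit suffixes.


cube([1089, 305, 196]);
translate([0, 305, 196]) cube([1089, 305, 196]);
translate([0, 610, 392]) cube([1089, 305, 196]);
translate([0, 915, 588]) cube([1089, 305, 196]);
translate([0, 1220, 784]) cube([1089, 305, 196]);
translate([0, 1525, 980]) cube([1089, 305, 196]);
translate([0, 1830, 1176]) cube([1089, 305, 196]);
translate([0, 2135, 1372]) cube([1089, 305, 196]);
translate([0, 2440, 1568]) cube([1089, 305, 196]);


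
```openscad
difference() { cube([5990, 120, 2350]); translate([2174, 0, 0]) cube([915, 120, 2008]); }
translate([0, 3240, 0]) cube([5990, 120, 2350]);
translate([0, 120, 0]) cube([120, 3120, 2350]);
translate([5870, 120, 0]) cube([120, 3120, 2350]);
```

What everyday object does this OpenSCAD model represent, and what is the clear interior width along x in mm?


A single room. The interior width is 5750 mm.

Four walls enclosing a rectangle with a door in the front wall — a room. Outside width 5990 minus two 120 mm walls gives 5750 mm.


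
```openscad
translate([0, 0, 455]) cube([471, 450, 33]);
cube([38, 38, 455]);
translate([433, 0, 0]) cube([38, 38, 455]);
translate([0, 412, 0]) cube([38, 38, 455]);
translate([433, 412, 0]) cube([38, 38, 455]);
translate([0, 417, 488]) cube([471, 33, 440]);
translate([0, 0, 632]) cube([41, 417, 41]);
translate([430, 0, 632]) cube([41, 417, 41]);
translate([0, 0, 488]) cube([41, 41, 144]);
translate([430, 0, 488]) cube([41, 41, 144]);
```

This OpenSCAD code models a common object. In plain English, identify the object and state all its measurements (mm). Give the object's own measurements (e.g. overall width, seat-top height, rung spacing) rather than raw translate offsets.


A chair. The seat is a 471×450×33 mm slab with its top at z = 488 mm, on four 38×38 mm corner legs (flush with the seat edges, standing on z = 0). A flat backrest 33 mm thick, 440 mm tall, spans the full seat width and rises from the seat top along its +y edge, rear face flush with the rear of the seat. Two armrests of 41×41 mm section run along each side from the seat's front edge to the front of the backrest, top faces 185 mm above the seat top and outer faces flush with the seat's x-edges; a 41×41 mm post under the front of each armrest stands on the seat at the front corner.


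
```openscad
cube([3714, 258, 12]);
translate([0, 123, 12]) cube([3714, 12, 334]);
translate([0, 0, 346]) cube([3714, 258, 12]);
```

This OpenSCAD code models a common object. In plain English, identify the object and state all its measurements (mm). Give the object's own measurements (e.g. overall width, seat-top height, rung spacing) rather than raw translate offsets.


An I-beam lying along x, 3714 mm long. Overall section height 358 mm. Two flanges 258 mm wide (y) and 12 mm thick, one on the floor and one at the top; a web 12 mm thick runs between them, centred on the flange width.


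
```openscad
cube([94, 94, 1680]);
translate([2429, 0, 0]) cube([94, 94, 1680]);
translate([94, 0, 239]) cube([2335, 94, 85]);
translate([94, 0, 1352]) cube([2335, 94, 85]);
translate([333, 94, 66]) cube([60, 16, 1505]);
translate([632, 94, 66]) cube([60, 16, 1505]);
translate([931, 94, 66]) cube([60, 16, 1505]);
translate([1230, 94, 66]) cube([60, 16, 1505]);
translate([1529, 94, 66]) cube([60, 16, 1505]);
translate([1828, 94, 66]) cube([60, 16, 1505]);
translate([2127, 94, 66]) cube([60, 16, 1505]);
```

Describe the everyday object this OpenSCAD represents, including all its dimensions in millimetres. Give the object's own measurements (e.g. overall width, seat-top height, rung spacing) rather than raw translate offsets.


A fence section. Two 94×94 mm posts, 1680 mm tall, stand on the floor with a clear span of 2335 mm between their inner faces. Two horizontal rails of 94×85 mm section span the gap between the posts with their undersides at z = 239 mm and z = 1352 mm, flush with the posts' −y face. 7 pickets, each 60 mm wide, 16 mm thick and 1505 mm tall, are fixed to the +y face of the rails with their bottoms at z = 66 mm, spaced across the span with a 239 mm gap after the −x post and between neighbouring pickets, with 242 mm left before the +x post.


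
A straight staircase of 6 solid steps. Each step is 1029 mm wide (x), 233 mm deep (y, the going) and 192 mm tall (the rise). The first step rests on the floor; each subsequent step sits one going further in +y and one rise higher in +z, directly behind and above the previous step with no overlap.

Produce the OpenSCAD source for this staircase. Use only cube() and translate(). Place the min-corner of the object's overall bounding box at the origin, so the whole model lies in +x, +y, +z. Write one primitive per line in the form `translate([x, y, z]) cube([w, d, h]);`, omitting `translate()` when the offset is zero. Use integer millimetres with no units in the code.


cube([1029, 233, 192]);
translate([0, 233, 192]) cube([1029, 233, 192]);
translate([0, 466, 384]) cube([1029, 233, 192]);
translate([0, 699, 576]) cube([1029, 233, 192]);
translate([0, 932, 768]) cube([1029, 233, 192]);
translate([0, 1165, 960]) cube([1029, 233, 192]);


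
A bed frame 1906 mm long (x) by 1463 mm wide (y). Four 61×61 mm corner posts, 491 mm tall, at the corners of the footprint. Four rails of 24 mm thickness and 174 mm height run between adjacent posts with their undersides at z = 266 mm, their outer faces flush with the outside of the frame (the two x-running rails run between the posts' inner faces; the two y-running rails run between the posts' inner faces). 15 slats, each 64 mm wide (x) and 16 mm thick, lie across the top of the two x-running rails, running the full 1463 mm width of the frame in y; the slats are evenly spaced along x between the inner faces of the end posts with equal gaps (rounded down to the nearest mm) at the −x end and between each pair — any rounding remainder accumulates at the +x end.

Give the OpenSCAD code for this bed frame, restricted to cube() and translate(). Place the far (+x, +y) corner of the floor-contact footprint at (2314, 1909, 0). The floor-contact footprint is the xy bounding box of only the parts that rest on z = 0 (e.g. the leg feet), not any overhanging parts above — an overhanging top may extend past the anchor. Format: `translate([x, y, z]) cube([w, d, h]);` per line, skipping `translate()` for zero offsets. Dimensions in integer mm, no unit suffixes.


translate([408, 446, 0]) cube([61, 61, 491]);
translate([408, 1848, 0]) cube([61, 61, 491]);
translate([2253, 446, 0]) cube([61, 61, 491]);
translate([2253, 1848, 0]) cube([61, 61, 491]);
translate([469, 446, 266]) cube([1784, 24, 174]);
translate([469, 1885, 266]) cube([1784, 24, 174]);
translate([408, 507, 266]) cube([24, 1341, 174]);
translate([2290, 507, 266]) cube([24, 1341, 174]);
translate([520, 446, 440]) cube([64, 1463, 16]);
translate([635, 446, 440]) cube([64, 1463, 16]);
translate([750, 446, 440]) cube([64, 1463, 16]);
translate([865, 446, 440]) cube([64, 1463, 16]);
translate([980, 446, 440]) cube([64, 1463, 16]);
translate([1095, 446, 440]) cube([64, 1463, 16]);
translate([1210, 446, 440]) cube([64, 1463, 16]);
translate([1325, 446, 440]) cube([64, 1463, 16]);
translate([1440, 446, 440]) cube([64, 1463, 16]);
translate([1555, 446, 440]) cube([64, 1463, 16]);
translate([1670, 446, 440]) cube([64, 1463, 16]);
translate([1785, 446, 440]) cube([64, 1463, 16]);
translate([1900, 446, 440]) cube([64, 1463, 16]);
translate([2015, 446, 440]) cube([64, 1463, 16]);
translate([2130, 446, 440]) cube([64, 1463, 16]);


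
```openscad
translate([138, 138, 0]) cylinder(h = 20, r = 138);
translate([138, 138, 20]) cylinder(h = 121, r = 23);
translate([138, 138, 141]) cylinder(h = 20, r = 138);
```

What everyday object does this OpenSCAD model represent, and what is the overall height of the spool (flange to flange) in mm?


A spool. The overall height is 161 mm.

Three coaxial cylinders, large–small–large — a spool. Two 20 mm flanges and a 121 mm core give 20 + 121 + 20 = 161 mm.


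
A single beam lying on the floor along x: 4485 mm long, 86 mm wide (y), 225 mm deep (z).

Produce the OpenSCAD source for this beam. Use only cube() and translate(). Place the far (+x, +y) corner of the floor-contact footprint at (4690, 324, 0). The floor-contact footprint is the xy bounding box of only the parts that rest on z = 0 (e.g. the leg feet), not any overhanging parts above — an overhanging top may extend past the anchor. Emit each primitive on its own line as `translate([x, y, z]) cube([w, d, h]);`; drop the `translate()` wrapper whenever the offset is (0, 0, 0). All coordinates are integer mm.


translate([205, 238, 0]) cube([4485, 86, 225]);


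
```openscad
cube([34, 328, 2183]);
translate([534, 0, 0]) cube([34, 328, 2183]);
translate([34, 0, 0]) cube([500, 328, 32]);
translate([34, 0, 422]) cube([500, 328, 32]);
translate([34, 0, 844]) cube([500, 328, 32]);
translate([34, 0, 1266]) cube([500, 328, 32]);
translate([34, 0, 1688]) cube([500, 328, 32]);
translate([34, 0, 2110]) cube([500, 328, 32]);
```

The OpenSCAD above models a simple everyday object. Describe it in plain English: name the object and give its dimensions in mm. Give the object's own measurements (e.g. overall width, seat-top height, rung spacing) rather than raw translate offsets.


An open bookshelf. Two side panels, each 34 mm thick, 328 mm deep and 2183 mm tall, stand 568 mm apart (outside-to-outside). Between them sit 6 shelves, each 32 mm thick and 328 mm deep, spanning the full gap between the sides. The bottom shelf rests on the floor (its underside at z = 0) and the clear gap between one shelf's top and the next shelf's underside is 390 mm.


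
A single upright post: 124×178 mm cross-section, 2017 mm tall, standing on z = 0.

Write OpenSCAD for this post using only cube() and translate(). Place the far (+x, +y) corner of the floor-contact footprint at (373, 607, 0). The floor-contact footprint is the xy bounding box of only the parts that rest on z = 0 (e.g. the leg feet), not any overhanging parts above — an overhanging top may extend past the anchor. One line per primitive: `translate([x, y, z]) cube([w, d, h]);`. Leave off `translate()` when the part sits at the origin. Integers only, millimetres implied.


translate([249, 429, 0]) cube([124, 178, 2017]);


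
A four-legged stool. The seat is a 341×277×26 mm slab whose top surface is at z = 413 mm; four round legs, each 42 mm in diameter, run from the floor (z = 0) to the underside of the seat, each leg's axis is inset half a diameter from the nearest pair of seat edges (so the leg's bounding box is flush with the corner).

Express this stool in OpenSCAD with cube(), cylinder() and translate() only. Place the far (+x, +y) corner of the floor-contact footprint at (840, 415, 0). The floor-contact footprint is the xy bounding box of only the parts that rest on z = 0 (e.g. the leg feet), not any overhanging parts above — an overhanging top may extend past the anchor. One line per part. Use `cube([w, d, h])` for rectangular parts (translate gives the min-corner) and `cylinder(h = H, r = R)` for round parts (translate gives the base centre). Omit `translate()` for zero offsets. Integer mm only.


// leg_h = 413 - 26 = 387
translate([499, 138, 387]) cube([341, 277, 26]);
translate([520, 159, 0]) cylinder(h = 387, r = 21);
translate([819, 159, 0]) cylinder(h = 387, r = 21);
translate([520, 394, 0]) cylinder(h = 387, r = 21);
translate([819, 394, 0]) cylinder(h = 387, r = 21);


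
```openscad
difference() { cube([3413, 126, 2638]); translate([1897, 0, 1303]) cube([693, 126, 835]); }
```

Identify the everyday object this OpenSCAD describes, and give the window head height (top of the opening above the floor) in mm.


A wall with a window opening. The window head height is 2138 mm.

A wall with a rectangular opening subtracted — a window. Sill at z = 1303, opening 835 mm tall, so the head is at 1303 + 835 = 2138 mm.


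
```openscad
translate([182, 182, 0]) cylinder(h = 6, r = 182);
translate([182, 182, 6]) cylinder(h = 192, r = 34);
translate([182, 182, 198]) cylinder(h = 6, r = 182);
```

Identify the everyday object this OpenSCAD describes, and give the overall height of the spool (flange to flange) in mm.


A spool. The overall height is 204 mm.

Three coaxial cylinders, large–small–large — a spool. Two 6 mm flanges and a 192 mm core give 6 + 192 + 6 = 204 mm.


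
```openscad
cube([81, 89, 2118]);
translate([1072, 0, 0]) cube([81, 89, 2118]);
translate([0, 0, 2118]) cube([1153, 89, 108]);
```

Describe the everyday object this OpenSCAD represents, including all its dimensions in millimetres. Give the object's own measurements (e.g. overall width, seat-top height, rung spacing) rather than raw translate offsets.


A door frame. The clear opening is 991 mm wide and 2118 mm high. Two 81 mm wide jambs, 89 mm deep, stand either side of the opening from the floor to the top of the opening. A 108 mm thick head sits across the top of both jambs, spanning the full outside width of the frame.


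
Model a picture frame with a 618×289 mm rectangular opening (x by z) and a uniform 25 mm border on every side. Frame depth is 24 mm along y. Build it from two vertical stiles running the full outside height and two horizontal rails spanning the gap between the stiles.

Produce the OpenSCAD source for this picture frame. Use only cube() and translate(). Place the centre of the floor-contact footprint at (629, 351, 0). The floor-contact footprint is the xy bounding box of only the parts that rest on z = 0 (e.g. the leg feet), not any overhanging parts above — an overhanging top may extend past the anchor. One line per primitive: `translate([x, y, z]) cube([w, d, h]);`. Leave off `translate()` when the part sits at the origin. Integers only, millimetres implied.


translate([295, 339, 0]) cube([25, 24, 339]);
translate([938, 339, 0]) cube([25, 24, 339]);
translate([320, 339, 0]) cube([618, 24, 25]);
translate([320, 339, 314]) cube([618, 24, 25]);


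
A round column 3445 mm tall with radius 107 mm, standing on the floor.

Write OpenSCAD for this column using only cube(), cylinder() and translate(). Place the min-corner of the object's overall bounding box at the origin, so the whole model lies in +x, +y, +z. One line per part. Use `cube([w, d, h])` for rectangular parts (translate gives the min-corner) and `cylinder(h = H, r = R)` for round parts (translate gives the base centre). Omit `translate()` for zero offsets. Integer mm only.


translate([107, 107, 0]) cylinder(h = 3445, r = 107);


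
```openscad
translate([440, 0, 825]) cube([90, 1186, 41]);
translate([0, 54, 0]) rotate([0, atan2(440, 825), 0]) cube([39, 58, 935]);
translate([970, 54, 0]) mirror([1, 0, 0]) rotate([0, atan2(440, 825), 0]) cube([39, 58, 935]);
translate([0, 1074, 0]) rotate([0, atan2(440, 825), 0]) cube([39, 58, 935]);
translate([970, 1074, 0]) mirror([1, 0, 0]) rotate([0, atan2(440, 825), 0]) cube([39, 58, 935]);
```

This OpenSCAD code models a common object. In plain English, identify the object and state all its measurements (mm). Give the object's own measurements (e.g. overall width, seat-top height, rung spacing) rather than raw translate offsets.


A sawhorse. A 90×1186×41 mm beam (x, y, z) sits on two A-frame leg pairs. Each pair is two raked legs of 39×58 mm section (58 mm along y) splaying symmetrically in x. Each leg rises 825 mm vertically over 440 mm of horizontal reach and is 935 mm long along its own axis. Every leg's outer bottom edge rests on the floor and its outer top edge meets a bottom edge of the beam — the left legs (tilting toward +x) meet the beam's −x bottom edge, the right legs (their mirror images, tilting toward −x) meet its +x bottom edge — so the leg tops tuck under the beam, the beam's underside is 825 mm above the floor, and the feet are 970 mm apart outside-to-outside with the beam centred between them. The two leg pairs are set in 54 mm from either end of the beam.


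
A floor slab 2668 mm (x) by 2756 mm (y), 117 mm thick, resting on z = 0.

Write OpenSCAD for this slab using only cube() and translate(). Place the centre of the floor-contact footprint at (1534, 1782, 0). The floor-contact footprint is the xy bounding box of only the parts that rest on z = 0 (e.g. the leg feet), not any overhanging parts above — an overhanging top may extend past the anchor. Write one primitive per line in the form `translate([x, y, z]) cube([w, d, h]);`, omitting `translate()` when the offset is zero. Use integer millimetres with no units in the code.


translate([200, 404, 0]) cube([2668, 2756, 117]);


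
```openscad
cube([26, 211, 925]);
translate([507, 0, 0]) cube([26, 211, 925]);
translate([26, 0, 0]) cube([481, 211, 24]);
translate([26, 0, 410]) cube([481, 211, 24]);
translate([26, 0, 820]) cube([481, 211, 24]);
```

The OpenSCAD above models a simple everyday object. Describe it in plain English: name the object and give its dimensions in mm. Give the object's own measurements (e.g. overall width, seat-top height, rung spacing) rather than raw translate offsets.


An open bookshelf. Two side panels, each 26 mm thick, 211 mm deep and 925 mm tall, stand 533 mm apart (outside-to-outside). Between them sit 3 shelves, each 24 mm thick and 211 mm deep, spanning the full gap between the sides. The bottom shelf rests on the floor (its underside at z = 0) and the clear gap between one shelf's top and the next shelf's underside is 386 mm.


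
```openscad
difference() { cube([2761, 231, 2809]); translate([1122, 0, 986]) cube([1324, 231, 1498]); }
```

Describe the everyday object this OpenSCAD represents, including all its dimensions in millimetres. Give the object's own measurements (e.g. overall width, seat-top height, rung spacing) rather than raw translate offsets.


A wall 2761 mm long (x), 231 mm thick (y), 2809 mm tall, with a rectangular window opening cut through it. The opening is 1324 mm wide and 1498 mm tall; its sill is at z = 986 mm and its near (−x) edge is 1122 mm from the wall's −x end. The opening passes through the full wall thickness.
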